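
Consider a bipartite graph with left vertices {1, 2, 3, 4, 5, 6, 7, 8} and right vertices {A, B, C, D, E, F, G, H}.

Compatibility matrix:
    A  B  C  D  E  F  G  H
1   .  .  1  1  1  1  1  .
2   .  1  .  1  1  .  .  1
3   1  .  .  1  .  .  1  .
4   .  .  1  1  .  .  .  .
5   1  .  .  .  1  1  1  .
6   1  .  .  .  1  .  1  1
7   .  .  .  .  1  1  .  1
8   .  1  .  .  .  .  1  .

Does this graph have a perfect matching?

Yes

One maximum matching: 1–D, 2–E, 3–A, 4–C, 5–F, 6–G, 7–H, 8–B.
Every left vertex is matched, so this is a perfect matching.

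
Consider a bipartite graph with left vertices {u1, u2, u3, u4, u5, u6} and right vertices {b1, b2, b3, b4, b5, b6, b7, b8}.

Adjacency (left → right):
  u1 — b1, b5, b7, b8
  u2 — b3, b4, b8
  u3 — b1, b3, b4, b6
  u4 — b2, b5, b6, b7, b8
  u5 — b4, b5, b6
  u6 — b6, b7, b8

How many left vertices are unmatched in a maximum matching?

0

A valid assignment of size 6: u1-b5, u2-b4, u3-b3, u4-b7, u5-b6, u6-b8.
All 6 left vertices are matched, so no larger matching exists.
That matches 6 of the 6, leaving 0 unmatched; no matching can do better.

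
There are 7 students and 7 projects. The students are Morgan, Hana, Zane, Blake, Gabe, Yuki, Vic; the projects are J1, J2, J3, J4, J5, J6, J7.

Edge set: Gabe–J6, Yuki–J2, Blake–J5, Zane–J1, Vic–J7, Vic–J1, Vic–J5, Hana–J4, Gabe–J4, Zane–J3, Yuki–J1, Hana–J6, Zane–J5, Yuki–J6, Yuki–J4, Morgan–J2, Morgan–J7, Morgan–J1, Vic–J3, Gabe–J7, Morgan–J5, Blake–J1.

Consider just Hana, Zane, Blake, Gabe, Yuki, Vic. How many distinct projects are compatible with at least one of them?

The union of neighbours of {Hana, Zane, Blake, Gabe, Yuki, Vic} is {J1, J2, J3, J4, J5, J6, J7}, which has 7 elements.
Since |N(S)| = 7 ≥ |S| = 6, Hall's condition holds for this subset.

7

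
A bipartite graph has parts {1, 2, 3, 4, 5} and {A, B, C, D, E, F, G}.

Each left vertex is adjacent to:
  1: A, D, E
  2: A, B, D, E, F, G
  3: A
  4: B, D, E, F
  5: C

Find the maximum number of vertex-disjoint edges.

A valid assignment of size 5: 1-E, 2-G, 3-A, 4-B, 5-C.
This saturates every left vertex, so 5 is the maximum.

5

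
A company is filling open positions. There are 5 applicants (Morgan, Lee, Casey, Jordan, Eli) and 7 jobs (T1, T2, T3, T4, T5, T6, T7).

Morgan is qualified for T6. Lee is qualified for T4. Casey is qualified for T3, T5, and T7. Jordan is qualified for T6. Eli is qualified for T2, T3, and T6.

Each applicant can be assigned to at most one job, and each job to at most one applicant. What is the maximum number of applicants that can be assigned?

For example, pair Morgan→T6, Lee→T4, Casey→T7, Eli→T2.
The set {Morgan, Jordan} has only 1 neighbour ({T6}), so by Hall's theorem at most 4 of the 5 applicants can be matched.

4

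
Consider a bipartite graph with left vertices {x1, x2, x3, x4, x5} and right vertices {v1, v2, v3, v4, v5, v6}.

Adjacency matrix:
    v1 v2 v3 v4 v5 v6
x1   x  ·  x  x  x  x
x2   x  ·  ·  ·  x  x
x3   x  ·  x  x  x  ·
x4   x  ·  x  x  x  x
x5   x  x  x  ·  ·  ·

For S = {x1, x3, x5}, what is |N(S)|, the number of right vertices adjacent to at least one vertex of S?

The union of neighbours of {x1, x3, x5} is {v1, v2, v3, v4, v5, v6}, which has 6 elements.
Since |N(S)| = 6 ≥ |S| = 3, Hall's condition holds for this subset.

6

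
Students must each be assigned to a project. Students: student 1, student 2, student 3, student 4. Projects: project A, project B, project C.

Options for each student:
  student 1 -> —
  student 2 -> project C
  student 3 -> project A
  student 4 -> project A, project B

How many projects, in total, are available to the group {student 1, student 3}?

1

The union of neighbours of {student 1, student 3} is {project A}, which has 1 element.
Since |N(S)| = 1 < |S| = 2, Hall's condition fails for this subset.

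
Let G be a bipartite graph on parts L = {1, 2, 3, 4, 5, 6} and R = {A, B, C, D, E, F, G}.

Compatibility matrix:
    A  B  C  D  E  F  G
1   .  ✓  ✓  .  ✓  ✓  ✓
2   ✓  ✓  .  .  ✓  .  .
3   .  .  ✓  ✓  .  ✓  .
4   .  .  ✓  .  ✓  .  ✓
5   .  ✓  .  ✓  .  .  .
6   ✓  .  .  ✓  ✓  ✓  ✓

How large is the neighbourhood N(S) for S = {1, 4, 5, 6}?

The union of neighbours of {1, 4, 5, 6} is {A, B, C, D, E, F, G}, which has 7 elements.
Since |N(S)| = 7 ≥ |S| = 4, Hall's condition holds for this subset.

7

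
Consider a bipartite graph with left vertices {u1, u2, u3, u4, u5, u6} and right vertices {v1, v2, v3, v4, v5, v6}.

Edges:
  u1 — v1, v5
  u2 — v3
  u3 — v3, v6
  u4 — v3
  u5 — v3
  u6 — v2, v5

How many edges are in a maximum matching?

One maximum matching: u1-v1, u2-v3, u3-v6, u6-v2.
The set {u2, u4, u5} has only 1 neighbour ({v3}), so by Hall's theorem at most 4 of the 6 left vertices can be matched.

4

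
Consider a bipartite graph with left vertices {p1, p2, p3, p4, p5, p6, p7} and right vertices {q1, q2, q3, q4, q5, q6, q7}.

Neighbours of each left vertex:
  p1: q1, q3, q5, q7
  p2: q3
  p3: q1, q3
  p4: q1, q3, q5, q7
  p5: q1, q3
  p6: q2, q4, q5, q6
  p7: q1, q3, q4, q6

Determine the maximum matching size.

One maximum matching: p1→q7, p2→q3, p3→q1, p4→q5, p6→q2, p7→q6.
The set {p2, p3, p5} has only 2 neighbours ({q1, q3}), so by Hall's theorem at most 6 of the 7 left vertices can be matched.

6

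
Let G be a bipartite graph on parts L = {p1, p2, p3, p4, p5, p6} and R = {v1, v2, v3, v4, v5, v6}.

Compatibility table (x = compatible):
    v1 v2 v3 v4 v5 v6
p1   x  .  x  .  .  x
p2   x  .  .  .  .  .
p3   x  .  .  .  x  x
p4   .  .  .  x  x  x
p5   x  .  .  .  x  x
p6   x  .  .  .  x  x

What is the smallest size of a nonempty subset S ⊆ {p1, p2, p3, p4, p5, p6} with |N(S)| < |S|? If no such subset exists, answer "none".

4

Take S = {p2, p3, p5, p6}. Its neighbourhood is {v1, v5, v6}, so |N(S)| = 3 < |S| = 4.
Every subset of size less than 4 has at least as many neighbours as members, so 4 is the minimum.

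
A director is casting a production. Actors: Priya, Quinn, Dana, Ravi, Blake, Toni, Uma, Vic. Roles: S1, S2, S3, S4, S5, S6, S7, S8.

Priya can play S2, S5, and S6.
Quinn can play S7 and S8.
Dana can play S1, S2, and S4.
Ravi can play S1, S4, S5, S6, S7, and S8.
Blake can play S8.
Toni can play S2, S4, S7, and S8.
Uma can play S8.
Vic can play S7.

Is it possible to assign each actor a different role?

The set {Quinn, Blake, Uma, Vic} has only 2 neighbours ({S7, S8}), so by Hall's theorem at most 6 of the 8 actors can be matched.
Hence no matching covers every actor.

No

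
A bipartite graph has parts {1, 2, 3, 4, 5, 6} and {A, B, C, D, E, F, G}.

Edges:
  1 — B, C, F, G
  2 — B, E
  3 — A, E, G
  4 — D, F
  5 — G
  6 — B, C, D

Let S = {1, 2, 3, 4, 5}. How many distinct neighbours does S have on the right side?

The union of neighbours of {1, 2, 3, 4, 5} is {A, B, C, D, E, F, G}, which has 7 elements.
Since |N(S)| = 7 ≥ |S| = 5, Hall's condition holds for this subset.

7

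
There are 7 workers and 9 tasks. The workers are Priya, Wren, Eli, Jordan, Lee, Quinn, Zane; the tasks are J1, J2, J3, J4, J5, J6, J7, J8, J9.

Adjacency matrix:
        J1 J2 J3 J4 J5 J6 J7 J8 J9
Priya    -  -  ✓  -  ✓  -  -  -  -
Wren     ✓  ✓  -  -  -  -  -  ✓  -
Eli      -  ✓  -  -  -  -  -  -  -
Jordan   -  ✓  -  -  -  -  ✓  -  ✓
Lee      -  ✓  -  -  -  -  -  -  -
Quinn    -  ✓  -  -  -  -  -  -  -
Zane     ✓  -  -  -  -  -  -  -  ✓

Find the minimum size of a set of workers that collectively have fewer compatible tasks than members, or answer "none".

2

Take S = {Eli, Lee}. Its neighbourhood is {J2}, so |N(S)| = 1 < |S| = 2.
No single vertex violates Hall's condition since each has at least one neighbour, so 2 is the minimum.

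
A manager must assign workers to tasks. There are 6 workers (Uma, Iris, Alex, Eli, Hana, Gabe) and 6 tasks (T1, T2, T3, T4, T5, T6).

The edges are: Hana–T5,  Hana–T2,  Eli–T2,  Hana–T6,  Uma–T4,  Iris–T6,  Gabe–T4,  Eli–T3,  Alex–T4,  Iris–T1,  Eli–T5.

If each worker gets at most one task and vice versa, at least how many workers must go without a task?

One maximum matching: Uma→T4, Iris→T6, Eli→T2, Hana→T5.
The set {Uma, Alex, Gabe} has only 1 neighbour ({T4}), so by Hall's theorem at most 4 of the 6 workers can be matched.
That matches 4 of the 6, leaving 2 unmatched; no matching can do better.

2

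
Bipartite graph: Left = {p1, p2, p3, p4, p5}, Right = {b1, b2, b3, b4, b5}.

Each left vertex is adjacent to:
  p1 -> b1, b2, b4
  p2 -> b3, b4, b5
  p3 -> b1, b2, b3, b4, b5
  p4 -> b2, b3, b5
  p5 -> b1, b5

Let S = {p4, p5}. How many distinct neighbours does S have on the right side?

4

The union of neighbours of {p4, p5} is {b1, b2, b3, b5}, which has 4 elements.
Since |N(S)| = 4 ≥ |S| = 2, Hall's condition holds for this subset.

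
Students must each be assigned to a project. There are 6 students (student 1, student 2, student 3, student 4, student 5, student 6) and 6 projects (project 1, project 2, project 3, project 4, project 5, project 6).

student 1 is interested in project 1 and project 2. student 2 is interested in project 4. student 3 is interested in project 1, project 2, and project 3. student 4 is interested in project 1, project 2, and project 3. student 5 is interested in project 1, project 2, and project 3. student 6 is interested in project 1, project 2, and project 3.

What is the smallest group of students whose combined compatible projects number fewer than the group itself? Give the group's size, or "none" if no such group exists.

Take S = {student 1, student 3, student 4, student 5}. Its neighbourhood is {project 1, project 2, project 3}, so |N(S)| = 3 < |S| = 4.
Every subset of size less than 4 has at least as many neighbours as members, so 4 is the minimum.

4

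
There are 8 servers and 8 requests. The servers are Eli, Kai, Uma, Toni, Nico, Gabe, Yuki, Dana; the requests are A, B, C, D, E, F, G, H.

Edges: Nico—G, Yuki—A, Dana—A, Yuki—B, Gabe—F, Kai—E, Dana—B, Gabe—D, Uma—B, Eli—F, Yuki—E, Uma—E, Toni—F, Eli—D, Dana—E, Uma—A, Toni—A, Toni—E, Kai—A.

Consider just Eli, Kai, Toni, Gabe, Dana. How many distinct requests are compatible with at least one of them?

5

The union of neighbours of {Eli, Kai, Toni, Gabe, Dana} is {A, B, D, E, F}, which has 5 elements.
Since |N(S)| = 5 ≥ |S| = 5, Hall's condition holds for this subset.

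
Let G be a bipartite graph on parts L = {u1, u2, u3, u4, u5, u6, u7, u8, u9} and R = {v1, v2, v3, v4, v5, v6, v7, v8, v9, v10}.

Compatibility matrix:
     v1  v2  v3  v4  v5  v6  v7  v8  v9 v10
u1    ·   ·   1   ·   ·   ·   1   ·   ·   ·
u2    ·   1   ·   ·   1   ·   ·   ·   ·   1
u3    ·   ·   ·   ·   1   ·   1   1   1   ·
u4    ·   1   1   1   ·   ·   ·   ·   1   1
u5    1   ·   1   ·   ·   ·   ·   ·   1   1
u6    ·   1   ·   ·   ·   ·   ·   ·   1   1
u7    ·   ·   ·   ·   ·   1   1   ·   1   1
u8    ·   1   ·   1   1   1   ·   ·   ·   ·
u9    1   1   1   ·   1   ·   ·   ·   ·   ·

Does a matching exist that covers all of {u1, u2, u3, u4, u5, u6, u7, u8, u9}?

Yes

A valid assignment of size 9: u1→v3, u2→v10, u3→v8, u4→v4, u5→v1, u6→v9, u7→v7, u8→v6, u9→v2.
All 9 left vertices are covered.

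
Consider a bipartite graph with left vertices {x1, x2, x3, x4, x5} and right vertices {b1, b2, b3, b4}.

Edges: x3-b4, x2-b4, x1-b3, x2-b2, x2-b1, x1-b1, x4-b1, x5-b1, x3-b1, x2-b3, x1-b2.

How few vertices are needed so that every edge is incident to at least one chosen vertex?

4

The 4 edges x1–b2, x2–b3, x3–b4, x4–b1 form a matching, so any vertex cover needs at least 4 vertices (one per matched edge).
Conversely {x1, x2, x3, b1} meets every edge and has exactly 4 vertices, so 4 is optimal.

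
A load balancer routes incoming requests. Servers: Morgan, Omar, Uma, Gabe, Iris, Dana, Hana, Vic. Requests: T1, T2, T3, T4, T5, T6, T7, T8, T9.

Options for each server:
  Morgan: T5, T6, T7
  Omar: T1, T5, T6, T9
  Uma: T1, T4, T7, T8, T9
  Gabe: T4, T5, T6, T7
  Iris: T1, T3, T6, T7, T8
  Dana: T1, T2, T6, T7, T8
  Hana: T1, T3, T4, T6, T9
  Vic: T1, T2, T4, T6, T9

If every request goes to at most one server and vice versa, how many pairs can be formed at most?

A valid assignment of size 8: Morgan→T5, Omar→T9, Uma→T8, Gabe→T6, Iris→T7, Dana→T1, Hana→T3, Vic→T4.
All 8 servers are matched, so no larger matching exists.

8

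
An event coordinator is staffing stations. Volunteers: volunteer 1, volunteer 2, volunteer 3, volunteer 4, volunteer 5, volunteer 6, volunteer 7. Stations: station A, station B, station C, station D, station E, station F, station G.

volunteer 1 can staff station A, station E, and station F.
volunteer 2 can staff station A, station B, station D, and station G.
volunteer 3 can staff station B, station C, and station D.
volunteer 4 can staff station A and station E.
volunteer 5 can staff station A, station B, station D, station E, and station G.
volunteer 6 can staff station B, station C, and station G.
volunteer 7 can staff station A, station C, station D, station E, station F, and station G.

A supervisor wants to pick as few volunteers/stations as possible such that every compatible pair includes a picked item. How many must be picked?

The 7 edges volunteer 1–station A, volunteer 2–station D, volunteer 3–station B, volunteer 4–station E, volunteer 5–station G, volunteer 6–station C, volunteer 7–station F form a matching, so any vertex cover needs at least 7 vertices (one per matched edge).
Conversely {volunteer 1, volunteer 2, volunteer 3, volunteer 4, volunteer 5, volunteer 6, volunteer 7} meets every edge and has exactly 7 vertices, so 7 is optimal.

7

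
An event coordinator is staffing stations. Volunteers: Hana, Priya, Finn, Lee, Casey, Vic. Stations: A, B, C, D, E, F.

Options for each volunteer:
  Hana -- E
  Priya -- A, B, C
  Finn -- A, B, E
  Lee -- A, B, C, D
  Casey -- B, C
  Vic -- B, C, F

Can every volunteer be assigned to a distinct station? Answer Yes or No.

Yes

For example, pair Hana–E, Priya–C, Finn–A, Lee–D, Casey–B, Vic–F.
All 6 volunteers are covered.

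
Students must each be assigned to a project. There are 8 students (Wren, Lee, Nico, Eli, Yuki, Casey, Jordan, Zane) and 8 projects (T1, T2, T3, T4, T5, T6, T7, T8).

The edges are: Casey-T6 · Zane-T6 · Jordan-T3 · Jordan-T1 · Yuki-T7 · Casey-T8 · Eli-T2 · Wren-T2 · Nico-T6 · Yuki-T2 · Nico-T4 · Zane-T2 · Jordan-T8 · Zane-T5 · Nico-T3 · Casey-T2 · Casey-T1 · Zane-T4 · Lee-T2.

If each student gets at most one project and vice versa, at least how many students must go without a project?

A valid assignment of size 6: Wren→T2, Nico→T4, Yuki→T7, Casey→T6, Jordan→T8, Zane→T5.
The set {Wren, Lee, Eli} has only 1 neighbour ({T2}), so by Hall's theorem at most 6 of the 8 students can be matched.
That matches 6 of the 8, leaving 2 unmatched; no matching can do better.

2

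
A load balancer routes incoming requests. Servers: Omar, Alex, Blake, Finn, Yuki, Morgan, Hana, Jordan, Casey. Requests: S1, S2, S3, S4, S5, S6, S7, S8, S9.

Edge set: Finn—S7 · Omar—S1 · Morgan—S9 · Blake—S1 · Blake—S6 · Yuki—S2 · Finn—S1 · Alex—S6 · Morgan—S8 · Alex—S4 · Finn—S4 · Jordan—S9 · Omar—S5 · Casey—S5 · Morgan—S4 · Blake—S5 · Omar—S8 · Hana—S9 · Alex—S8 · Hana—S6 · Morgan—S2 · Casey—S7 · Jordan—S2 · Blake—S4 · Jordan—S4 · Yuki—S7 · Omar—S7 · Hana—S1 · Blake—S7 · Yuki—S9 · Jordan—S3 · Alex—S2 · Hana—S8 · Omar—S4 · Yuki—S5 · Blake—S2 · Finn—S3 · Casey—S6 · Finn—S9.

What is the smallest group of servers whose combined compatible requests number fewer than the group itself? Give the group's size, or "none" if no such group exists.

none

A matching saturating every server exists, for instance Omar→S4, Alex→S6, Blake→S1, Finn→S3, Yuki→S5, Morgan→S2, Hana→S8, Jordan→S9, Casey→S7.
By Hall's marriage theorem, this means |N(S)| ≥ |S| for every subset S, so no violating subset exists.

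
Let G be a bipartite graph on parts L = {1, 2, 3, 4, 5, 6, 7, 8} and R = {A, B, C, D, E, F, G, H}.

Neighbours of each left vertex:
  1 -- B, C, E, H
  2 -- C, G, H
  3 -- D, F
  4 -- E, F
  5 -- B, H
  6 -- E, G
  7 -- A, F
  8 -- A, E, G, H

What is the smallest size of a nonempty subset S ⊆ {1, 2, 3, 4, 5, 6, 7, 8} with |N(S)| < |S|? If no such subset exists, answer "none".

A matching saturating every left vertex exists, for instance 1→B, 2→C, 3→D, 4→F, 5→H, 6→G, 7→A, 8→E.
By Hall's marriage theorem, this means |N(S)| ≥ |S| for every subset S, so no violating subset exists.

none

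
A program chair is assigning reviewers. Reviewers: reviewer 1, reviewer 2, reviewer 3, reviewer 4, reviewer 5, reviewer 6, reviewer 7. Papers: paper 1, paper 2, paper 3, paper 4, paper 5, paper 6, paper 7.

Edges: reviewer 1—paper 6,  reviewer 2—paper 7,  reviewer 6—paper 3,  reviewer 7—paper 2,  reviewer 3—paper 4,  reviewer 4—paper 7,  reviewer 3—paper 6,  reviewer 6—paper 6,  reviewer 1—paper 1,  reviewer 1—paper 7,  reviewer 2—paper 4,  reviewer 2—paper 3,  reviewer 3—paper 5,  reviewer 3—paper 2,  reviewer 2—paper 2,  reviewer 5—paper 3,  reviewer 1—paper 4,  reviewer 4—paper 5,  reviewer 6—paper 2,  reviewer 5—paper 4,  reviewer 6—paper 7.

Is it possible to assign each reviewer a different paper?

For example, pair reviewer 1-paper 1, reviewer 2-paper 4, reviewer 3-paper 6, reviewer 4-paper 5, reviewer 5-paper 3, reviewer 6-paper 7, reviewer 7-paper 2.
Every reviewer is matched, so this is a perfect matching.

Yes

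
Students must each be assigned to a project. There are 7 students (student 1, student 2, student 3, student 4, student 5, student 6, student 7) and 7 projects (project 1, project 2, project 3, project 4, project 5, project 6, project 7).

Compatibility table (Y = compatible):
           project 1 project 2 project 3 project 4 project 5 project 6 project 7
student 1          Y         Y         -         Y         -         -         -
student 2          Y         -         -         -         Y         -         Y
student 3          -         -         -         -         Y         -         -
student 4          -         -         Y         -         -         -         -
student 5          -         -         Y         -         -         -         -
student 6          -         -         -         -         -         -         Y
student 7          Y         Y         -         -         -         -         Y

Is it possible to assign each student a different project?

No

The set {student 4, student 5} has only 1 neighbour ({project 3}), so by Hall's theorem at most 6 of the 7 students can be matched.
Hence no matching covers every student.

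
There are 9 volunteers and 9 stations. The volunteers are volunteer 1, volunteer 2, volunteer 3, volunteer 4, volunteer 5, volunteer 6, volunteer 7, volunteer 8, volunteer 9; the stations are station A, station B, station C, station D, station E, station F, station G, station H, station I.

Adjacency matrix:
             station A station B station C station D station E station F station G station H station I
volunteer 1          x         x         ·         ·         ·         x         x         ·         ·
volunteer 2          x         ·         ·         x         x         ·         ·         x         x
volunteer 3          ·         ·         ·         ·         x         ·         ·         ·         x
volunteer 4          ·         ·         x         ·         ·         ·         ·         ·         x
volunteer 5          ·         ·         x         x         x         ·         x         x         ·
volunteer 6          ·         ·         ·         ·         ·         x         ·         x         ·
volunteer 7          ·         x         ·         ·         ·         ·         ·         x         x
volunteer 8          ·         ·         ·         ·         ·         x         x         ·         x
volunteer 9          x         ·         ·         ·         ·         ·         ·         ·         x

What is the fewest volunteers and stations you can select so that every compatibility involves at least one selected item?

The 9 edges volunteer 1–station G, volunteer 2–station I, volunteer 3–station E, volunteer 4–station C, volunteer 5–station D, volunteer 6–station H, volunteer 7–station B, volunteer 8–station F, volunteer 9–station A form a matching, so any vertex cover needs at least 9 vertices (one per matched edge).
Conversely {volunteer 1, volunteer 2, volunteer 3, volunteer 4, volunteer 5, volunteer 6, volunteer 7, volunteer 8, volunteer 9} meets every edge and has exactly 9 vertices, so 9 is optimal.

9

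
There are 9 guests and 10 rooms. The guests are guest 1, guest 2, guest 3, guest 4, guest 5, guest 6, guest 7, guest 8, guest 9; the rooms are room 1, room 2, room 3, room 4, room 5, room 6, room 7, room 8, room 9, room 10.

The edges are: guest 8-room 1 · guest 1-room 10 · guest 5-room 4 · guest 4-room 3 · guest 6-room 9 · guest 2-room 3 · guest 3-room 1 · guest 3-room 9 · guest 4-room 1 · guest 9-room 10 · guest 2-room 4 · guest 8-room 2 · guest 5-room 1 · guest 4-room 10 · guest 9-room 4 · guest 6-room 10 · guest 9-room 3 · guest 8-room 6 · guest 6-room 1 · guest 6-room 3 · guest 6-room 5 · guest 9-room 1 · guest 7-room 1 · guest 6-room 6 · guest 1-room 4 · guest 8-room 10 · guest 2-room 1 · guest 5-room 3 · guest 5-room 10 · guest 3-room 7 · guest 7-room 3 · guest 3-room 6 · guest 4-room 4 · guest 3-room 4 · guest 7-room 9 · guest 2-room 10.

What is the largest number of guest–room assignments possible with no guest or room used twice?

8

For example, pair guest 1–room 4, guest 2–room 1, guest 3–room 7, guest 4–room 3, guest 5–room 10, guest 6–room 5, guest 7–room 9, guest 8–room 6.
The set {guest 1, guest 2, guest 4, guest 5, guest 9} has only 4 neighbours ({room 1, room 10, room 3, room 4}), so by Hall's theorem at most 8 of the 9 guests can be matched.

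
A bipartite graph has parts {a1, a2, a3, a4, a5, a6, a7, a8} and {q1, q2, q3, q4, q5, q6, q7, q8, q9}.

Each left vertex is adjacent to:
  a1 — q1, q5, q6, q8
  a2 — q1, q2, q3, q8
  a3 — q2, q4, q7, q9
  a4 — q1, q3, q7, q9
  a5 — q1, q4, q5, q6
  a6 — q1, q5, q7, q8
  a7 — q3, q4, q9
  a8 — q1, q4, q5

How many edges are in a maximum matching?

One maximum matching: a1-q6, a2-q8, a3-q2, a4-q3, a5-q5, a6-q7, a7-q9, a8-q4.
This saturates every left vertex, so 8 is the maximum.

8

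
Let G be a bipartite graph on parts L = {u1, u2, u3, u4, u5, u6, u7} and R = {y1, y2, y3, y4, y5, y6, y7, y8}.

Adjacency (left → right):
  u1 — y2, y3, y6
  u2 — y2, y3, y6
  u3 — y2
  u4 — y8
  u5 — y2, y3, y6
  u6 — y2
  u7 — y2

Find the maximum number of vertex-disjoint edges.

4

For example, pair u1–y3, u2–y6, u3–y2, u4–y8.
The set {u1, u2, u3, u5, u6, u7} has only 3 neighbours ({y2, y3, y6}), so by Hall's theorem at most 4 of the 7 left vertices can be matched.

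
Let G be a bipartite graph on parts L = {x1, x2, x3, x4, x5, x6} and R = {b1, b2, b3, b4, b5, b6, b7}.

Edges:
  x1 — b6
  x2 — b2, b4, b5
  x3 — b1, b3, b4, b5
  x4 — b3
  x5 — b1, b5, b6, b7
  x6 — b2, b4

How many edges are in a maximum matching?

6

One maximum matching: x1-b6, x2-b5, x3-b1, x4-b3, x5-b7, x6-b4.
All 6 left vertices are matched, so no larger matching exists.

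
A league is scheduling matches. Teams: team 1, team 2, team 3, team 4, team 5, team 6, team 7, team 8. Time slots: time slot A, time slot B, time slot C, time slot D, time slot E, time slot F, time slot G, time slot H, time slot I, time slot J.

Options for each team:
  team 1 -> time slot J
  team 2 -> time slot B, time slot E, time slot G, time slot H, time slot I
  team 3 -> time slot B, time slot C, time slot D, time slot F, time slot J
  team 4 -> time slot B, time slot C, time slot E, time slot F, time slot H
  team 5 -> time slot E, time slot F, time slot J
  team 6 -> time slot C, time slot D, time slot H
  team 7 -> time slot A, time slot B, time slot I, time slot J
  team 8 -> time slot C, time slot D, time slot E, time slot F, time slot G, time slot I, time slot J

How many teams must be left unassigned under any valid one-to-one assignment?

A valid assignment of size 8: team 1–time slot J, team 2–time slot G, team 3–time slot D, team 4–time slot E, team 5–time slot F, team 6–time slot H, team 7–time slot I, team 8–time slot C.
This saturates every team, so 8 is the maximum.
That matches 8 of the 8, leaving 0 unmatched; no matching can do better.

0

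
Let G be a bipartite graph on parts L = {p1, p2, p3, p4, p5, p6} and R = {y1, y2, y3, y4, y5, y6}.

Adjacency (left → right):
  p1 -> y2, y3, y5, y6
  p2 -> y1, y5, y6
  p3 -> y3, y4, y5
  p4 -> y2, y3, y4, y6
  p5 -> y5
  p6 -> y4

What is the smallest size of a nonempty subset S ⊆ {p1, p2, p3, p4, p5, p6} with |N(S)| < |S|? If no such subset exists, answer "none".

none

A matching saturating every left vertex exists, for instance p1→y6, p2→y1, p3→y3, p4→y2, p5→y5, p6→y4.
By Hall's marriage theorem, this means |N(S)| ≥ |S| for every subset S, so no violating subset exists.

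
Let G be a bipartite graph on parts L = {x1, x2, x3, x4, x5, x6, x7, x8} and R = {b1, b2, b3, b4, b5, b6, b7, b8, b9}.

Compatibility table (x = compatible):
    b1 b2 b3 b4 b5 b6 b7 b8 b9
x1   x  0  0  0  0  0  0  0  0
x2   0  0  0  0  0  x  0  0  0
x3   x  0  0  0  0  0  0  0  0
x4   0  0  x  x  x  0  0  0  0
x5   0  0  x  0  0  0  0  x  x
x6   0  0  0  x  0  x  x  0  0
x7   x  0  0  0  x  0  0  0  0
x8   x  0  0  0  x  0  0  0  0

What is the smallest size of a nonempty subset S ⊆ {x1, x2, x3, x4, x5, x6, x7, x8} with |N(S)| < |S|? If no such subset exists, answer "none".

Take S = {x1, x3}. Its neighbourhood is {b1}, so |N(S)| = 1 < |S| = 2.
No single vertex violates Hall's condition since each has at least one neighbour, so 2 is the minimum.

2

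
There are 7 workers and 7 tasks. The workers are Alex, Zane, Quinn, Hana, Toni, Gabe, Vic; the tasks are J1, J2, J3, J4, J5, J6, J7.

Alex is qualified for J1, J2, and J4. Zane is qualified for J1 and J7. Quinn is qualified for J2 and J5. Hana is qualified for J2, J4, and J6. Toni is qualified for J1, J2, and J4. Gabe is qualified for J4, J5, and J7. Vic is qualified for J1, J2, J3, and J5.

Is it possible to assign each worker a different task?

Yes

One maximum matching: Alex→J2, Zane→J1, Quinn→J5, Hana→J6, Toni→J4, Gabe→J7, Vic→J3.
All 7 workers are covered.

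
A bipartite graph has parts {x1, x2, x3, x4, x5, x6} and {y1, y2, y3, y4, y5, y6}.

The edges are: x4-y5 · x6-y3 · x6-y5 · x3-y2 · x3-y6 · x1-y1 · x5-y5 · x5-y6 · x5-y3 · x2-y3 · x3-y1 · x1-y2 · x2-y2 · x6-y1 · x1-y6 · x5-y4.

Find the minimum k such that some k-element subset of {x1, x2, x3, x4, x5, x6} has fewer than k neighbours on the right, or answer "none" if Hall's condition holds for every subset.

none

A matching saturating every left vertex exists, for instance x1→y1, x2→y2, x3→y6, x4→y5, x5→y4, x6→y3.
By Hall's marriage theorem, this means |N(S)| ≥ |S| for every subset S, so no violating subset exists.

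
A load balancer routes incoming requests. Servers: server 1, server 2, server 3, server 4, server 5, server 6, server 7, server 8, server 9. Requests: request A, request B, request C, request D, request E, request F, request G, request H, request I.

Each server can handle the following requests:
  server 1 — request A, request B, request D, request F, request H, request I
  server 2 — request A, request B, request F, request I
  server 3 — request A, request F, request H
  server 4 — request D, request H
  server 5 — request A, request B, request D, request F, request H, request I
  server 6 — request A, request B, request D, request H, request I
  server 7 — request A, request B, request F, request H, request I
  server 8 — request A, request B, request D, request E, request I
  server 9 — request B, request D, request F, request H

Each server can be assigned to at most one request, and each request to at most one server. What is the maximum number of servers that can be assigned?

One maximum matching: server 1-request B, server 2-request I, server 3-request A, server 4-request D, server 5-request F, server 6-request H, server 8-request E.
The set {server 1, server 2, server 3, server 4, server 5, server 6, server 7, server 9} has only 6 neighbours ({request A, request B, request D, request F, request H, request I}), so by Hall's theorem at most 7 of the 9 servers can be matched.

7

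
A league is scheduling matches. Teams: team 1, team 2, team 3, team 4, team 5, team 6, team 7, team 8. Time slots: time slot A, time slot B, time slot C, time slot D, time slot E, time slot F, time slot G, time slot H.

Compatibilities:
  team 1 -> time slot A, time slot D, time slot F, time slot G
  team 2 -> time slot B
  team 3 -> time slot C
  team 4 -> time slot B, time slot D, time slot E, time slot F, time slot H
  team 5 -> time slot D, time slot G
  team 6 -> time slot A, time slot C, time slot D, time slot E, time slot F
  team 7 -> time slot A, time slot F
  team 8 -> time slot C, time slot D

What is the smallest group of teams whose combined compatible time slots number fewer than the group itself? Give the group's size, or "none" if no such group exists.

none

A matching saturating every team exists, for instance team 1→time slot F, team 2→time slot B, team 3→time slot C, team 4→time slot H, team 5→time slot G, team 6→time slot E, team 7→time slot A, team 8→time slot D.
By Hall's marriage theorem, this means |N(S)| ≥ |S| for every subset S, so no violating subset exists.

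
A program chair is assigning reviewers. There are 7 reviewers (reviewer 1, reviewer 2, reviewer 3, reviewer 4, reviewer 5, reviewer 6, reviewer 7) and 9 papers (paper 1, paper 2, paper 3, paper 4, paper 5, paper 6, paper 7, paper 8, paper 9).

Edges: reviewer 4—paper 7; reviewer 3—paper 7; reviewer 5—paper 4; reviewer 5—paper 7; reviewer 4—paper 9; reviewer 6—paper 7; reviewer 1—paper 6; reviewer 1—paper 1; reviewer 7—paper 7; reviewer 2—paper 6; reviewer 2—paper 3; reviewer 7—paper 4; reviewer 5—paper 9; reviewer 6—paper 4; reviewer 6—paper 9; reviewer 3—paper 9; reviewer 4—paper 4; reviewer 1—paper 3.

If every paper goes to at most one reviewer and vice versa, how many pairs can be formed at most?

5

For example, pair reviewer 1–paper 1, reviewer 2–paper 6, reviewer 3–paper 9, reviewer 4–paper 4, reviewer 5–paper 7.
The set {reviewer 3, reviewer 4, reviewer 5, reviewer 6, reviewer 7} has only 3 neighbours ({paper 4, paper 7, paper 9}), so by Hall's theorem at most 5 of the 7 reviewers can be matched.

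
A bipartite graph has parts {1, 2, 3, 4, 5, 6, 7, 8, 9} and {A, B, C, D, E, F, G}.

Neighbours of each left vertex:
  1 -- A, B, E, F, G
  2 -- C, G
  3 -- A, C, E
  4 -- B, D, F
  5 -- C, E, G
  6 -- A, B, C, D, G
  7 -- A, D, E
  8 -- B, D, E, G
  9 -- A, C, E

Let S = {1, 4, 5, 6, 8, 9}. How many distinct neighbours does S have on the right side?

7

The union of neighbours of {1, 4, 5, 6, 8, 9} is {A, B, C, D, E, F, G}, which has 7 elements.
Since |N(S)| = 7 ≥ |S| = 6, Hall's condition holds for this subset.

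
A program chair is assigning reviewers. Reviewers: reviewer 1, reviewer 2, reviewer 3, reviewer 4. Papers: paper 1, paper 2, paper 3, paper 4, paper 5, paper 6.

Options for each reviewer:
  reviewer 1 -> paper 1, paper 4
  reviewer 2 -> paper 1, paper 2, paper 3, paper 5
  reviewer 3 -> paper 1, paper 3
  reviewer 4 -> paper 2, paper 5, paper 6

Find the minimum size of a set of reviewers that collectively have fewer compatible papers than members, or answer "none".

none

A matching saturating every reviewer exists, for instance reviewer 1→paper 4, reviewer 2→paper 2, reviewer 3→paper 1, reviewer 4→paper 6.
By Hall's marriage theorem, this means |N(S)| ≥ |S| for every subset S, so no violating subset exists.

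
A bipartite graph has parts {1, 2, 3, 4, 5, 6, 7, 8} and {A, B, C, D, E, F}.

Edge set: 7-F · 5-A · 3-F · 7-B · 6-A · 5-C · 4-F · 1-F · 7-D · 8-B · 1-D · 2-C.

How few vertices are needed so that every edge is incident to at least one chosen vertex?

{A, B, C, D, F} is a vertex cover of size 5: every edge has an endpoint in this set.
No smaller cover exists because 1–D, 2–C, 3–F, 5–A, 7–B is a matching of size 5, and a cover must include an endpoint of each of these disjoint edges (König's theorem).

5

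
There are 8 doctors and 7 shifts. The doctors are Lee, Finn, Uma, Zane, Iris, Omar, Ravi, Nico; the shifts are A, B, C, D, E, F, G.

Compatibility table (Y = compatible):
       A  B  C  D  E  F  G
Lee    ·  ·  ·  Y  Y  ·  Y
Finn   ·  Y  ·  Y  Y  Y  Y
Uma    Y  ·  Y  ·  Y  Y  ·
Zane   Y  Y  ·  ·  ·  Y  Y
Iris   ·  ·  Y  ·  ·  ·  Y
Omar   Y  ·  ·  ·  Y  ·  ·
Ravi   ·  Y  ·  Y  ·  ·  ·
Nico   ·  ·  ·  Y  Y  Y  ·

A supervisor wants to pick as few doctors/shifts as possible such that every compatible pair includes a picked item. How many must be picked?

A maximum matching has 7 edges (e.g. Lee–D, Finn–G, Uma–E, Zane–F, Iris–C, Omar–A, Ravi–B).
By König's theorem the minimum vertex cover has the same size. One such cover is {A, B, C, D, E, F, G}.

7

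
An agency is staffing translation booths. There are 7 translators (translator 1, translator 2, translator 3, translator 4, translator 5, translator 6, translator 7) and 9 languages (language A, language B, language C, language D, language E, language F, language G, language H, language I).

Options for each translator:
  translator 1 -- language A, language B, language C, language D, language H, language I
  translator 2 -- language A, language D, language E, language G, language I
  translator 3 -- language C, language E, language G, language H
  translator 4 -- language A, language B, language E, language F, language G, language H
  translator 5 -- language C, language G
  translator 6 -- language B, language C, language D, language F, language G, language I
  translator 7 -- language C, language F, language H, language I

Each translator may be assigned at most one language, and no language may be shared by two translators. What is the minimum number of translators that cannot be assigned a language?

For example, pair translator 1-language B, translator 2-language I, translator 3-language H, translator 4-language G, translator 5-language C, translator 6-language D, translator 7-language F.
This saturates every translator, so 7 is the maximum.
That matches 7 of the 7, leaving 0 unmatched; no matching can do better.

0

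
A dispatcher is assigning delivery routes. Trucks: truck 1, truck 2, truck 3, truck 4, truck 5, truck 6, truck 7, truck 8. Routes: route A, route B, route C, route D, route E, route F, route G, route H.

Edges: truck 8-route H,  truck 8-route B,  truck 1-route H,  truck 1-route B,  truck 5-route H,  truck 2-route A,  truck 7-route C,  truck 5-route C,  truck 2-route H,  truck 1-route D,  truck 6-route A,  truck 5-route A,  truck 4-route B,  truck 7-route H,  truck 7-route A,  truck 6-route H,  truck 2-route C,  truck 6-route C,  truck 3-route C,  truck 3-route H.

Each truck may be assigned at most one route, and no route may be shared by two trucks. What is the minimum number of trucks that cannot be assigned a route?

3

One maximum matching: truck 1→route D, truck 2→route A, truck 3→route C, truck 4→route B, truck 5→route H.
The set {truck 2, truck 3, truck 4, truck 5, truck 6, truck 7, truck 8} has only 4 neighbours ({route A, route B, route C, route H}), so by Hall's theorem at most 5 of the 8 trucks can be matched.
That matches 5 of the 8, leaving 3 unmatched; no matching can do better.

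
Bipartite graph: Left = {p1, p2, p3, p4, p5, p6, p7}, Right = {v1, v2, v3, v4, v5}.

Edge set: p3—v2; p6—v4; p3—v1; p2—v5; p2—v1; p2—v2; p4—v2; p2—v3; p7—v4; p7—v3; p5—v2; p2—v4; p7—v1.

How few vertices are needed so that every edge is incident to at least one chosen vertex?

5

A maximum matching has 5 edges (e.g. p2–v5, p3–v1, p4–v2, p6–v4, p7–v3).
By König's theorem the minimum vertex cover has the same size. One such cover is {p2, p3, p6, p7, v2}.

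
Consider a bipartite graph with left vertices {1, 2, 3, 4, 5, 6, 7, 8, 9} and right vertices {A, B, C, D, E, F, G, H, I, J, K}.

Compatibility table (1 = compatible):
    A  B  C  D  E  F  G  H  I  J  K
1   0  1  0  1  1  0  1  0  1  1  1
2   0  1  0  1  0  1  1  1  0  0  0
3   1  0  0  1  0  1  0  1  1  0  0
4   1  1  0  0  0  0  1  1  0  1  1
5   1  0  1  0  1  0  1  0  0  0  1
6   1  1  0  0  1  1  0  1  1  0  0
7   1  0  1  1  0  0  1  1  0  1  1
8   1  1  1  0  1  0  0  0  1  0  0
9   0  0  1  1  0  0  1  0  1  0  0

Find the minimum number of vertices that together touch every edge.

9

A maximum matching has 9 edges (e.g. 1–B, 2–H, 3–D, 4–A, 5–K, 6–F, 7–J, 8–E, 9–G).
By König's theorem the minimum vertex cover has the same size. One such cover is {1, 2, 3, 4, 5, 6, 7, 8, 9}.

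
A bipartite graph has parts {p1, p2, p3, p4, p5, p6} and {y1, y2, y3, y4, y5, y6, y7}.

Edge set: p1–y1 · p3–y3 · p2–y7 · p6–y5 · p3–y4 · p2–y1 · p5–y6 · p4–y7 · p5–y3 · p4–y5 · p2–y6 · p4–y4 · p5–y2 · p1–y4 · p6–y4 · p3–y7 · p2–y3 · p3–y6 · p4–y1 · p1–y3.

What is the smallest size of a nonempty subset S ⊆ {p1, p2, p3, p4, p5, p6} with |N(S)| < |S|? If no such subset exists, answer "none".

none

A matching saturating every left vertex exists, for instance p1→y1, p2→y6, p3→y3, p4→y7, p5→y2, p6→y4.
By Hall's marriage theorem, this means |N(S)| ≥ |S| for every subset S, so no violating subset exists.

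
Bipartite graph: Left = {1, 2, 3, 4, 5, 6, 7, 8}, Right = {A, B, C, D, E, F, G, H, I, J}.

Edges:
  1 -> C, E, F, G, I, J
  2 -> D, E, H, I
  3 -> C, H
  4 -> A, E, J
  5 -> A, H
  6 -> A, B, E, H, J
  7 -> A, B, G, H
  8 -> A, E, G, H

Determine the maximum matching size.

8

For example, pair 1–G, 2–D, 3–C, 4–J, 5–H, 6–A, 7–B, 8–E.
This saturates every left vertex, so 8 is the maximum.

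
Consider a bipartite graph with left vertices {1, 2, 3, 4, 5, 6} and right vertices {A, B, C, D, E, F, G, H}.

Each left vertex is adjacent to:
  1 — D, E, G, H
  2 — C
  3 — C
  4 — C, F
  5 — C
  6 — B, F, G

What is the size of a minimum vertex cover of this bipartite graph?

4

The 4 edges 1–E, 2–C, 4–F, 6–B form a matching, so any vertex cover needs at least 4 vertices (one per matched edge).
Conversely {1, 4, 6, C} meets every edge and has exactly 4 vertices, so 4 is optimal.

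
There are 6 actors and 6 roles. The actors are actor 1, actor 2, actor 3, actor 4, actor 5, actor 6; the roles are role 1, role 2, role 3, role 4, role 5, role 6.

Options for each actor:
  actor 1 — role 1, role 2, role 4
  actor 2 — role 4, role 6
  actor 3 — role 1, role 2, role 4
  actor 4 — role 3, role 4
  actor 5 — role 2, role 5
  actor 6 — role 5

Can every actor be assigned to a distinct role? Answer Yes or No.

Yes

A valid assignment of size 6: actor 1-role 1, actor 2-role 6, actor 3-role 4, actor 4-role 3, actor 5-role 2, actor 6-role 5.
Every actor is matched, so this is a perfect matching.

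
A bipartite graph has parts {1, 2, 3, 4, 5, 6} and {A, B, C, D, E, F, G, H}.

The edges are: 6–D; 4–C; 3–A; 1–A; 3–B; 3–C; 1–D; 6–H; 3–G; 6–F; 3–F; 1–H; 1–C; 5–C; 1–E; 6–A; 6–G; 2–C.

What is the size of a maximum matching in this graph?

One maximum matching: 1–E, 2–C, 3–A, 6–G.
The set {2, 4, 5} has only 1 neighbour ({C}), so by Hall's theorem at most 4 of the 6 left vertices can be matched.

4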